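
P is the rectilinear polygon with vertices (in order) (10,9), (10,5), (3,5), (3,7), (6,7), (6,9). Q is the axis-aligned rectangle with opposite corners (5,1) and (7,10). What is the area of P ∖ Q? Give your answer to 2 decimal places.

16.00

|P| = 22, |P∩Q| = 6.
|P ∖ Q| = |P| − |P∩Q| = 22 − 6 = 16.00.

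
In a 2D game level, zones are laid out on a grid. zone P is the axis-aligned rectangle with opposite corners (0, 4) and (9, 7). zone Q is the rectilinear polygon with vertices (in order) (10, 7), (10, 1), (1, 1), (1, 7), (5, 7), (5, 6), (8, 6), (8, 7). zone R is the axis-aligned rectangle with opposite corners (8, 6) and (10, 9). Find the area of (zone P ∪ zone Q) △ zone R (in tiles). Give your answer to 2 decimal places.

59.00

|zone P ∪ zone Q| = 57.
|(zone P ∪ zone Q) ∩ zone R| = 2.
|(zone P ∪ zone Q) △ zone R| = 57 + 6 − 4 = 59.00.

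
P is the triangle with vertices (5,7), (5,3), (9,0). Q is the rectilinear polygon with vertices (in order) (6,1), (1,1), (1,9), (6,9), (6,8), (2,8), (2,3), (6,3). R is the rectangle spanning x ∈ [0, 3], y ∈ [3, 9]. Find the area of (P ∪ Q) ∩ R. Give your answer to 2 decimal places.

7.00

|P ∪ Q| = 27.625.
|(P ∪ Q) ∩ R| = 7.00.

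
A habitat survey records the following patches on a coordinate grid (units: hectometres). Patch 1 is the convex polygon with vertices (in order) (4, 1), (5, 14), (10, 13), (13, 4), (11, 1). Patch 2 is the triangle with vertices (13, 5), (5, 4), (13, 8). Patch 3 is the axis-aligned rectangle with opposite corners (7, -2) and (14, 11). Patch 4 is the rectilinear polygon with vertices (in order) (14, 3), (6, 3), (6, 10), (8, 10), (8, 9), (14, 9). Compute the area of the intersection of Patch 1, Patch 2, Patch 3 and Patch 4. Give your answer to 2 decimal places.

The intersection is the polygon with vertices (7,5), (11.857,7.429), (12.68,4.96), (7,4.25).
By the shoelace formula its area is 9.12.

9.12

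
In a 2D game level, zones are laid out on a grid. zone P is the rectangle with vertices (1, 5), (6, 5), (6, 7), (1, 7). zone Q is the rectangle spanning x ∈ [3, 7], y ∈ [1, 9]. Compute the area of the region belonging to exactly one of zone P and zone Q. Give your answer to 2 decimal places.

30.00

|zone P∩zone Q|: x∈[3,6], y∈[5,7] → 3·2 = 6.
|zone P △ zone Q| = |zone P| + |zone Q| − 2·|zone P∩zone Q| = 10 + 32 − 12 = 30.00.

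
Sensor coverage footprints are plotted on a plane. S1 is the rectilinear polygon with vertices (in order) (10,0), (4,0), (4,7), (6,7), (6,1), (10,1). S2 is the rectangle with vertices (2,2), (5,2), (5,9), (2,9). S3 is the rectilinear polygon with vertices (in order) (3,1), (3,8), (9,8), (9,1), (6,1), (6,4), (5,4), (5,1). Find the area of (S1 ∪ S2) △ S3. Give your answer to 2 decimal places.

41.00

|S1 ∪ S2| = 34.
|(S1 ∪ S2) ∩ S3| = 16.
|(S1 ∪ S2) △ S3| = 34 + 39 − 32 = 41.00.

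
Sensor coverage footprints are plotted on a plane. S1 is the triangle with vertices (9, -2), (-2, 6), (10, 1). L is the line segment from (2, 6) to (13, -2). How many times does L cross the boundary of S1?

The segment meets the boundary at (9.78,0.341), (7.366,2.098).

2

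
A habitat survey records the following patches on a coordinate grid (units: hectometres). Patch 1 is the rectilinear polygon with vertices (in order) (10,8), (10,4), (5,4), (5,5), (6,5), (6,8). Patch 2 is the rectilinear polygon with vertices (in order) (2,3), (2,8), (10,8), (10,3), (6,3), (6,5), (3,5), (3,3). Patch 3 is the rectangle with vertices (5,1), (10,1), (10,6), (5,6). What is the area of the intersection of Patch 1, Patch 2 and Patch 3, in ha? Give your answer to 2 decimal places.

8.00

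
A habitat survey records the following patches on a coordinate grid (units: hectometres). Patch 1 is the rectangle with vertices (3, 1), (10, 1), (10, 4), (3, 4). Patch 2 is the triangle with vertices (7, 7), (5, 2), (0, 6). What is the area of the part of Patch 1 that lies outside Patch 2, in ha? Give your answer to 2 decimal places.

17.80

|Patch 1| = 21, |Patch 1∩Patch 2| = 3.2.
|Patch 1 ∖ Patch 2| = |Patch 1| − |Patch 1∩Patch 2| = 21 − 3.2 = 17.80.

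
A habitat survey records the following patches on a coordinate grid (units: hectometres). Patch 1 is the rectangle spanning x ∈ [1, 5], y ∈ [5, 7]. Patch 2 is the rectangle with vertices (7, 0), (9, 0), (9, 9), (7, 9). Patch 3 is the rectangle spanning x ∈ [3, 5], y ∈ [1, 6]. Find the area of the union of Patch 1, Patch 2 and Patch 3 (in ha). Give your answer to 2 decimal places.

By inclusion–exclusion:
Individual areas: |Patch 1| = 8, |Patch 2| = 18, |Patch 3| = 10.
|Patch 1∩Patch 2| = 0 (no overlap).
|Patch 1∩Patch 3|: x∈[3,5], y∈[5,6] → 2·1 = 2.
|Patch 2∩Patch 3| = 0 (no overlap).
|Patch 1∩Patch 2∩Patch 3| = 0.
|Patch 1 ∪ Patch 2 ∪ Patch 3| = 36 − 2 + 0 = 34.00.

34.00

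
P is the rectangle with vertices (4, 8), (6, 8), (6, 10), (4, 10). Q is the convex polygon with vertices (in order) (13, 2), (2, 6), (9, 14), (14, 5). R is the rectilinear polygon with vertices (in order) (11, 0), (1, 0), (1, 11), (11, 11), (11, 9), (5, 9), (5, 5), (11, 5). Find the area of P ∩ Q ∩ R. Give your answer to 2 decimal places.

1.71

The intersection is the polygon with vertices (6,9), (5,9), (5,8), (4,8), (4,8.286), (5.5,10), (6,10).
By the shoelace formula its area is 1.71.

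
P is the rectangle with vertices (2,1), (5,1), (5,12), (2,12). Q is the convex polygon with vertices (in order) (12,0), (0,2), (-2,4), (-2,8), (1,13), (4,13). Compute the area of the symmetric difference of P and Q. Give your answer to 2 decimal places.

74.24

|P| = 33, |Q| = 104.5, |P∩Q| = 31.6298.
|P △ Q| = |P| + |Q| − 2·|P∩Q| = 33 + 104.5 − 63.2596 = 74.24.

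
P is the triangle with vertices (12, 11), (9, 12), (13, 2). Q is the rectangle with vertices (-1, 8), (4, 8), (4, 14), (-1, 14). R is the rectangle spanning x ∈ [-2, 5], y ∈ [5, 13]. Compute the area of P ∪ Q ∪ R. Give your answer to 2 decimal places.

74.00

By inclusion–exclusion:
Individual areas: |P| = 13, |Q| = 30, |R| = 56.
|P∩Q| = 0.
|P∩R| = 0.
|Q∩R|: x∈[-1,4], y∈[8,13] → 5·5 = 25.
|P∩Q∩R| = 0.
|P ∪ Q ∪ R| = 99 − 25 + 0 = 74.00.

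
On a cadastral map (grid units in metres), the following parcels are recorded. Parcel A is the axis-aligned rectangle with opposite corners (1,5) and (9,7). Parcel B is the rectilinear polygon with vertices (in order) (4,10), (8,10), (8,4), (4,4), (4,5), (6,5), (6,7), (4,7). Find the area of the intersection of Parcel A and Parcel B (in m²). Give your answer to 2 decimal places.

4.00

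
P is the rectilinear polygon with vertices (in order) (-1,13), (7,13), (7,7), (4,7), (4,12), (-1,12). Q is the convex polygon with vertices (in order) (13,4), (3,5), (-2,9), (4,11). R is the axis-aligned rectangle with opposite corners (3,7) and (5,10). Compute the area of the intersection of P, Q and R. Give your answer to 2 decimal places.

3.00

The intersection is the polygon with vertices (4,7), (4,10), (5,10), (5,7).
By the shoelace formula its area is 3.00.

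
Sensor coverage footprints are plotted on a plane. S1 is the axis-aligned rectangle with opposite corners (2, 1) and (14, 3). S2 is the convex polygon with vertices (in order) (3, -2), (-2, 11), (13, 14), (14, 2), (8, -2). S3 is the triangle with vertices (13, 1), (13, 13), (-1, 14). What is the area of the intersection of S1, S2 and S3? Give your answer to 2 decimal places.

The intersection is the polygon with vertices (13,3), (13,1.333), (12.791,1.194), (10.846,3).
By the shoelace formula its area is 2.12.

2.12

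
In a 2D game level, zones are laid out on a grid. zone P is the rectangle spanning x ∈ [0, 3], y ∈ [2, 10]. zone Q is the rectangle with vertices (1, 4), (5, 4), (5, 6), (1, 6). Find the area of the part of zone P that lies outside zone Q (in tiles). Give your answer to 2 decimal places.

|zone P∩zone Q|: x∈[1,3], y∈[4,6] → 2·2 = 4.
|zone P| = 24.
|zone P ∖ zone Q| = |zone P| − |zone P∩zone Q| = 24 − 4 = 20.00.

20.00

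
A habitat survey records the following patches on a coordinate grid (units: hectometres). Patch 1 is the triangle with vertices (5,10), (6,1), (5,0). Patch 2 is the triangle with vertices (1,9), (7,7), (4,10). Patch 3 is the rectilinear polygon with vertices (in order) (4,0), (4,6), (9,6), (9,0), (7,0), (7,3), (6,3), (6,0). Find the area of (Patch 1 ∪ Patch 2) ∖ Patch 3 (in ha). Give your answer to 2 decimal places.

6.64

|Patch 1 ∪ Patch 2| = 10.7484.
|(Patch 1 ∪ Patch 2) ∩ Patch 3| = 4.1111.
|(Patch 1 ∪ Patch 2) ∖ Patch 3| = 10.7484 − 4.1111 = 6.64.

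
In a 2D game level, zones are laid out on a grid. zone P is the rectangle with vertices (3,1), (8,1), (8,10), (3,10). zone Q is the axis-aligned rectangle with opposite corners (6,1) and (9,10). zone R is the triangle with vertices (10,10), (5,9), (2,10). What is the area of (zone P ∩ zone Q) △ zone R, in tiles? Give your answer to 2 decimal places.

19.60

|zone P ∩ zone Q| = 18.
|(zone P ∩ zone Q) ∩ zone R| = 1.2.
|(zone P ∩ zone Q) △ zone R| = 18 + 4 − 2.4 = 19.60.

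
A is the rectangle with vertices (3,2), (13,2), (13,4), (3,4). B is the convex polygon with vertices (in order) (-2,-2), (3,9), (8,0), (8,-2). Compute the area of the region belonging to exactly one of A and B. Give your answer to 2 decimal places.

66.67

|A| = 20, |B| = 60, |A∩B| = 6.6667.
|A △ B| = |A| + |B| − 2·|A∩B| = 20 + 60 − 13.3333 = 66.67.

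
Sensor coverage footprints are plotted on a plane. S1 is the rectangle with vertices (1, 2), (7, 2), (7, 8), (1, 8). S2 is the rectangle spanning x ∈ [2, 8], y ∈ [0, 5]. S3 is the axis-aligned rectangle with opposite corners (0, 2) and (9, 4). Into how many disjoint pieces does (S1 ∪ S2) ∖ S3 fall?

(S1 ∪ S2) ∖ S3 splits into 2 disjoint pieces (area 25, area 12).

2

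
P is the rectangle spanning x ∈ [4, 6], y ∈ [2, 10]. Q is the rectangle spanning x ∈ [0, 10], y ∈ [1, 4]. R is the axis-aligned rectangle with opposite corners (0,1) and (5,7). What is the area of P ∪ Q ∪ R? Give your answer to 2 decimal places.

54.00

By inclusion–exclusion:
Individual areas: |P| = 16, |Q| = 30, |R| = 30.
|P∩Q|: x∈[4,6], y∈[2,4] → 2·2 = 4.
|P∩R|: x∈[4,5], y∈[2,7] → 1·5 = 5.
|Q∩R|: x∈[0,5], y∈[1,4] → 5·3 = 15.
|P∩Q∩R| = 2.
|P ∪ Q ∪ R| = 76 − 24 + 2 = 54.00.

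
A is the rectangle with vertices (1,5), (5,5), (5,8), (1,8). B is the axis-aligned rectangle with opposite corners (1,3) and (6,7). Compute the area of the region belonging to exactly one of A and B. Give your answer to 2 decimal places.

|A∩B|: x∈[1,5], y∈[5,7] → 4·2 = 8.
|A △ B| = |A| + |B| − 2·|A∩B| = 12 + 20 − 16 = 16.00.

16.00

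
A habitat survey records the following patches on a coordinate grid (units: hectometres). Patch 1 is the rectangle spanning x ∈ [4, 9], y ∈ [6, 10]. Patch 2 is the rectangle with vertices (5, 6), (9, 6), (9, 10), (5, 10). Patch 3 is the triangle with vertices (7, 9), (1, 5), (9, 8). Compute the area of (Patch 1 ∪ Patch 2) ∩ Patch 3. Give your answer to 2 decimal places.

5.69

The region (Patch 1 ∪ Patch 2) ∩ Patch 3 is the polygon with vertices (4,7), (7,9), (9,8), (4,6.125).
By the shoelace formula its area is 5.69.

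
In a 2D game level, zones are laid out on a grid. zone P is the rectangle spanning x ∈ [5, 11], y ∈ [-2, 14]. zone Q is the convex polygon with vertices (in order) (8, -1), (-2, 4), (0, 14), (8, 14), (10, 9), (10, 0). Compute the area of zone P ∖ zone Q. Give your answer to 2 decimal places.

|zone P| = 96, |zone P∩zone Q| = 66.75.
|zone P ∖ zone Q| = |zone P| − |zone P∩zone Q| = 96 − 66.75 = 29.25.

29.25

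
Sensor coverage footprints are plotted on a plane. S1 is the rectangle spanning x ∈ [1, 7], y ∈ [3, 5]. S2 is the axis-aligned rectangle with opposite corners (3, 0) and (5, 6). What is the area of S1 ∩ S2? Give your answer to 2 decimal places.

|S1∩S2|: x∈[3,5], y∈[3,5] → 2·2 = 4.

4.00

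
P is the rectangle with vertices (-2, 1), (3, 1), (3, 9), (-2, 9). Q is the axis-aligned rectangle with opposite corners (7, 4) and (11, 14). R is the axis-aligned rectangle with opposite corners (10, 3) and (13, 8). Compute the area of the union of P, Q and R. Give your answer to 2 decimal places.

By inclusion–exclusion:
Individual areas: |P| = 40, |Q| = 40, |R| = 15.
|P∩Q| = 0 (no overlap).
|P∩R| = 0 (no overlap).
|Q∩R|: x∈[10,11], y∈[4,8] → 1·4 = 4.
|P∩Q∩R| = 0.
|P ∪ Q ∪ R| = 95 − 4 + 0 = 91.00.

91.00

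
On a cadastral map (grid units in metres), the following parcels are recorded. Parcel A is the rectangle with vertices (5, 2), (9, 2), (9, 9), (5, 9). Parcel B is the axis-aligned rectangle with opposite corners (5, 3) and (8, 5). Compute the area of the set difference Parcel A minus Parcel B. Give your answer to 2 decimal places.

|Parcel A∩Parcel B|: x∈[5,8], y∈[3,5] → 3·2 = 6.
|Parcel A| = 28.
|Parcel A ∖ Parcel B| = |Parcel A| − |Parcel A∩Parcel B| = 28 − 6 = 22.00.

22.00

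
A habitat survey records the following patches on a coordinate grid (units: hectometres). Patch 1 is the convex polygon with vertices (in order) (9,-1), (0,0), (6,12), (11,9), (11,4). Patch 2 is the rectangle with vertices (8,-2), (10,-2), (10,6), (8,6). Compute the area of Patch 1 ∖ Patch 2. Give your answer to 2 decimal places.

77.31

|Patch 1| = 90, |Patch 1∩Patch 2| = 12.6944.
|Patch 1 ∖ Patch 2| = |Patch 1| − |Patch 1∩Patch 2| = 90 − 12.6944 = 77.31.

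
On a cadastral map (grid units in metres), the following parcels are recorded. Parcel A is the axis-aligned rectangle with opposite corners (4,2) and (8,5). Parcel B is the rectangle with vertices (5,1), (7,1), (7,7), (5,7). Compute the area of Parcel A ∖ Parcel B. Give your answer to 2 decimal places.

6.00

|Parcel A∩Parcel B|: x∈[5,7], y∈[2,5] → 2·3 = 6.
|Parcel A| = 12.
|Parcel A ∖ Parcel B| = |Parcel A| − |Parcel A∩Parcel B| = 12 − 6 = 6.00.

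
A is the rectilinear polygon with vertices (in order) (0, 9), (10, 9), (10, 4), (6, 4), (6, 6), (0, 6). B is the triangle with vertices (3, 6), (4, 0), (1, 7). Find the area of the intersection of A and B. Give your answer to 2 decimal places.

The intersection is the polygon with vertices (1.429,6), (1,7), (3,6).
By the shoelace formula its area is 0.79.

0.79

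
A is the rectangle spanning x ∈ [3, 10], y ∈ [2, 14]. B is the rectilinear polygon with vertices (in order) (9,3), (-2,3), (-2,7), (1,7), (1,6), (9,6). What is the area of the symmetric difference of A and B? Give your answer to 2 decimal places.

|A| = 84, |B| = 36, |A∩B| = 18.
|A △ B| = |A| + |B| − 2·|A∩B| = 84 + 36 − 36 = 84.00.

84.00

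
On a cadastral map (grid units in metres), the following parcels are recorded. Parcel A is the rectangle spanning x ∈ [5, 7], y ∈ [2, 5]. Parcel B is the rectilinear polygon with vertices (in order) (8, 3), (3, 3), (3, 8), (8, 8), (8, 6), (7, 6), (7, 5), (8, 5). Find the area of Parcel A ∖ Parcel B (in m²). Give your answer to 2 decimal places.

2.00

|Parcel A| = 6, |Parcel A∩Parcel B| = 4.
|Parcel A ∖ Parcel B| = |Parcel A| − |Parcel A∩Parcel B| = 6 − 4 = 2.00.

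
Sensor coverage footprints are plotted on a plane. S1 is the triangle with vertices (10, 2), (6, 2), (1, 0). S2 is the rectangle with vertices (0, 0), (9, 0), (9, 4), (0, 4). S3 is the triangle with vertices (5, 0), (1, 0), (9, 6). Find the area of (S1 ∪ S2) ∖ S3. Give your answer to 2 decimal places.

25.44

|S1 ∪ S2| = 36.1111.
|(S1 ∪ S2) ∩ S3| = 10.6667.
|(S1 ∪ S2) ∖ S3| = 36.1111 − 10.6667 = 25.44.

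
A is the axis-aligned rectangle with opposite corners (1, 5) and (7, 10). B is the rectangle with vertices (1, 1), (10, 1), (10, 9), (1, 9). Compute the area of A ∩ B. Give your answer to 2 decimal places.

|A∩B|: x∈[1,7], y∈[5,9] → 6·4 = 24.

24.00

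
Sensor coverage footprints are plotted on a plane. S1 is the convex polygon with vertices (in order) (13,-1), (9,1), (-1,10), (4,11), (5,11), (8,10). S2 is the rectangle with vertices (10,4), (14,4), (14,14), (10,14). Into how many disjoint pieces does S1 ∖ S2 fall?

S1 ∖ S2 is a single connected region.

1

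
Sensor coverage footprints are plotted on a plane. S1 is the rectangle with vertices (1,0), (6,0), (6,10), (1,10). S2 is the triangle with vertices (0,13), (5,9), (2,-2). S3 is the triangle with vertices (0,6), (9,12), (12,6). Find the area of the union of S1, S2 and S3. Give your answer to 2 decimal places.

By inclusion–exclusion:
Individual areas: |S1| = 50, |S2| = 33.5, |S3| = 36.
|S1∩S2| = 26.3129.
|S1∩S3| = 11.6667.
|S2∩S3| = 6.8015.
|S1∩S2∩S3| = 6.7348.
|S1 ∪ S2 ∪ S3| = 119.5 − 44.7811 + 6.7348 = 81.45.

81.45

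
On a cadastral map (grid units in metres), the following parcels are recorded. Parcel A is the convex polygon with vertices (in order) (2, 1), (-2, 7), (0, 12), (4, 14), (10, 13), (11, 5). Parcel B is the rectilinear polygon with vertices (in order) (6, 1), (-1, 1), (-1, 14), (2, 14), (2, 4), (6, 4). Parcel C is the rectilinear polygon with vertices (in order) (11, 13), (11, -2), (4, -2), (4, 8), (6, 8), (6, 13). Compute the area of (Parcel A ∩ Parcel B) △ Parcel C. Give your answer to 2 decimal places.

122.78

|Parcel A ∩ Parcel B| = 34.4444.
|(Parcel A ∩ Parcel B) ∩ Parcel C| = 3.3333.
|(Parcel A ∩ Parcel B) △ Parcel C| = 34.4444 + 95 − 6.6667 = 122.78.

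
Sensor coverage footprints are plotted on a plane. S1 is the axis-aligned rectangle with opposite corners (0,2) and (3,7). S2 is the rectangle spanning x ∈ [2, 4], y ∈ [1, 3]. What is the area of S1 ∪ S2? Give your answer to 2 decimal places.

By inclusion–exclusion:
Individual areas: |S1| = 15, |S2| = 4.
|S1∩S2|: x∈[2,3], y∈[2,3] → 1·1 = 1.
|S1 ∪ S2| = 19 − 1 = 18.00.

18.00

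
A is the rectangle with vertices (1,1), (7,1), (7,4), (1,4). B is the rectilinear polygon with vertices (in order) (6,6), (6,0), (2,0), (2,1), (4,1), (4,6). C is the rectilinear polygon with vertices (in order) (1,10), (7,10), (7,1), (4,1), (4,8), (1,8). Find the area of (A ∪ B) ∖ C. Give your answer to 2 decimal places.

13.00

|A ∪ B| = 26.
|(A ∪ B) ∩ C| = 13.
|(A ∪ B) ∖ C| = 26 − 13 = 13.00.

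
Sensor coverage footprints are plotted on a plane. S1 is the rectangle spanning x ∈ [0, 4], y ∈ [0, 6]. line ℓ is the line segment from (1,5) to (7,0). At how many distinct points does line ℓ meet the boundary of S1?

1

The segment meets the boundary at (4,2.5).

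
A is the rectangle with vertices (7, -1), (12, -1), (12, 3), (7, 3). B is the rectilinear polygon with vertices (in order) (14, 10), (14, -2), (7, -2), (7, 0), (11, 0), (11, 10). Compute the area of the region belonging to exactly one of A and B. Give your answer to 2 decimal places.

|A| = 20, |B| = 44, |A∩B| = 8.
|A △ B| = |A| + |B| − 2·|A∩B| = 20 + 44 − 16 = 48.00.

48.00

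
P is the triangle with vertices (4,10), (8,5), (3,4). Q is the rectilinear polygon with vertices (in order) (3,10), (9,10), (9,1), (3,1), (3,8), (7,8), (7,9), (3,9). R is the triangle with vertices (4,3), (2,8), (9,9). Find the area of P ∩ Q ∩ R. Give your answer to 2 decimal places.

The intersection is the polygon with vertices (3.556,4.111), (3.176,5.059), (3.667,8), (5.6,8), (6.857,6.429), (5.2,4.44).
By the shoelace formula its area is 9.96.

9.96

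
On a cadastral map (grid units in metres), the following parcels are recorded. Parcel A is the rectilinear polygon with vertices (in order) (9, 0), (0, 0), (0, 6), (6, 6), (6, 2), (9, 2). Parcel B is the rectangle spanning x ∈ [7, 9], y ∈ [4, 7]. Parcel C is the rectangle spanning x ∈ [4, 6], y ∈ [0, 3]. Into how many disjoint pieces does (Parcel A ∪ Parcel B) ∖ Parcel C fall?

3

(Parcel A ∪ Parcel B) ∖ Parcel C splits into 3 disjoint pieces (area 30, area 6, area 6).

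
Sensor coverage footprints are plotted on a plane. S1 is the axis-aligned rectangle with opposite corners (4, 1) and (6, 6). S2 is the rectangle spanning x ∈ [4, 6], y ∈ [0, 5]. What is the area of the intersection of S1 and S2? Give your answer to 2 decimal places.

|S1∩S2|: x∈[4,6], y∈[1,5] → 2·4 = 8.

8.00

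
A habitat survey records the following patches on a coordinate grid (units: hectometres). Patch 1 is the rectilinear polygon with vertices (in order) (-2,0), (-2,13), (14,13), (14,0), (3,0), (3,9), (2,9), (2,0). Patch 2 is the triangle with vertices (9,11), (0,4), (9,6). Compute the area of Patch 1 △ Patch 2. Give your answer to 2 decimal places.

|Patch 1| = 199, |Patch 2| = 22.5, |Patch 1∩Patch 2| = 21.1111.
|Patch 1 △ Patch 2| = |Patch 1| + |Patch 2| − 2·|Patch 1∩Patch 2| = 199 + 22.5 − 42.2222 = 179.28.

179.28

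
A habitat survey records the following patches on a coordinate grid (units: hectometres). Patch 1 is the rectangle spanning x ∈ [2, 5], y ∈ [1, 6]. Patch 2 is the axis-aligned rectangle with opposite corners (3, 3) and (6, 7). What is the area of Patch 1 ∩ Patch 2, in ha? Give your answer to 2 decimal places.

|Patch 1∩Patch 2|: x∈[3,5], y∈[3,6] → 2·3 = 6.

6.00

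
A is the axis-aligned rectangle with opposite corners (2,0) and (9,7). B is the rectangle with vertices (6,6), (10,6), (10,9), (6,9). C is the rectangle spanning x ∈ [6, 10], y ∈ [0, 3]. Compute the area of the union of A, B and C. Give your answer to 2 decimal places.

61.00

By inclusion–exclusion:
Individual areas: |A| = 49, |B| = 12, |C| = 12.
|A∩B|: x∈[6,9], y∈[6,7] → 3·1 = 3.
|A∩C|: x∈[6,9], y∈[0,3] → 3·3 = 9.
|B∩C| = 0 (no overlap).
|A∩B∩C| = 0.
|A ∪ B ∪ C| = 73 − 12 + 0 = 61.00.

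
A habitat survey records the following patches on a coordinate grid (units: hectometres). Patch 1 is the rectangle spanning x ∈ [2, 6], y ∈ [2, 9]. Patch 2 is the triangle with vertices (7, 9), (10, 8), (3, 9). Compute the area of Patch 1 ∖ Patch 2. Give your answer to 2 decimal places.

27.36

|Patch 1| = 28, |Patch 1∩Patch 2| = 0.6429.
|Patch 1 ∖ Patch 2| = |Patch 1| − |Patch 1∩Patch 2| = 28 − 0.6429 = 27.36.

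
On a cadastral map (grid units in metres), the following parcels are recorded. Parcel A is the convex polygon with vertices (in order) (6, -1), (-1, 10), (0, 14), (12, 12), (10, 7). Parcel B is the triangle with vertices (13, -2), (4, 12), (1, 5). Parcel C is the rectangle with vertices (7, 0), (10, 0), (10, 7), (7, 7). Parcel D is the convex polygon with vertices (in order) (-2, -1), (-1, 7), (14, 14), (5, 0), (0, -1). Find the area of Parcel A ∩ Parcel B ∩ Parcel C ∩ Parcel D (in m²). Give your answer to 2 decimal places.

2.83

The intersection is the polygon with vertices (7,7), (7.214,7), (8.357,5.222), (7,3.111).
By the shoelace formula its area is 2.83.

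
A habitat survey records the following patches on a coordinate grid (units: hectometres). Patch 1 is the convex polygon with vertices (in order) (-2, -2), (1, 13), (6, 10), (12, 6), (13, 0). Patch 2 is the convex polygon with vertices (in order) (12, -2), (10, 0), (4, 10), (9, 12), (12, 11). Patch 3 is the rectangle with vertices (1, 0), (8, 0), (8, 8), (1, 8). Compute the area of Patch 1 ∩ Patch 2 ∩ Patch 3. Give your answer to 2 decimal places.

The intersection is the polygon with vertices (5.2,8), (8,8), (8,3.333).
By the shoelace formula its area is 6.53.

6.53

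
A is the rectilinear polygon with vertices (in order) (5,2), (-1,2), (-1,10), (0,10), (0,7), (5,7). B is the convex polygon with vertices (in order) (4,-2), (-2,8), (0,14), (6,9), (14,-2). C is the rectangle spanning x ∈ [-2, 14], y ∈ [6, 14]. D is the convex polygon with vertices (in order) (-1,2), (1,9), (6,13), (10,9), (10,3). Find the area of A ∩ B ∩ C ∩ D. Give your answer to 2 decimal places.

The intersection is the polygon with vertices (5,7), (5,6), (0.143,6), (0.429,7).
By the shoelace formula its area is 4.71.

4.71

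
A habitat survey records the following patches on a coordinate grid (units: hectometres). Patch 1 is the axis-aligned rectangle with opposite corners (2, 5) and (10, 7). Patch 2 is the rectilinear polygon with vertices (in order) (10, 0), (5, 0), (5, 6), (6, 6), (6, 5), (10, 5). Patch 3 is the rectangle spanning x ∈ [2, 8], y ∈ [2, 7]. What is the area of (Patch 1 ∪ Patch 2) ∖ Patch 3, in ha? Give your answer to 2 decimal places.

|Patch 1 ∪ Patch 2| = 41.
|(Patch 1 ∪ Patch 2) ∩ Patch 3| = 21.
|(Patch 1 ∪ Patch 2) ∖ Patch 3| = 41 − 21 = 20.00.

20.00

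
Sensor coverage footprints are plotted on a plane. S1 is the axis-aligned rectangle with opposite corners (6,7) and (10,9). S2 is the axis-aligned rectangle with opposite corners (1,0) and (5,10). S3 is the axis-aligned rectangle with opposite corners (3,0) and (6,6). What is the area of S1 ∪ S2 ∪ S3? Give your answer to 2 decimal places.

54.00

By inclusion–exclusion:
Individual areas: |S1| = 8, |S2| = 40, |S3| = 18.
|S1∩S2| = 0 (no overlap).
|S1∩S3| = 0 (no overlap).
|S2∩S3|: x∈[3,5], y∈[0,6] → 2·6 = 12.
|S1∩S2∩S3| = 0.
|S1 ∪ S2 ∪ S3| = 66 − 12 + 0 = 54.00.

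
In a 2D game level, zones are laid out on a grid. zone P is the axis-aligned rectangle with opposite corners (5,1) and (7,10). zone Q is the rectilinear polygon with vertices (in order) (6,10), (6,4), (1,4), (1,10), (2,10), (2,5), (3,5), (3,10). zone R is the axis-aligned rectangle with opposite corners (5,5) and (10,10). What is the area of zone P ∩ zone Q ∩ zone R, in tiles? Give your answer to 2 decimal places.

5.00

The intersection is the polygon with vertices (6,5), (5,5), (5,10), (6,10).
By the shoelace formula its area is 5.00.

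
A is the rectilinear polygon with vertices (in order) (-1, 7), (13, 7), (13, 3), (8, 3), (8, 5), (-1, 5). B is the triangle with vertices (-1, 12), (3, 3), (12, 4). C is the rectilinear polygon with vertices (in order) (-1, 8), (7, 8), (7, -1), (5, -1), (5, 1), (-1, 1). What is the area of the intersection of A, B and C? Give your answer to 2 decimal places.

10.67

The intersection is the polygon with vertices (2.111,5), (1.222,7), (7,7), (7,5).
By the shoelace formula its area is 10.67.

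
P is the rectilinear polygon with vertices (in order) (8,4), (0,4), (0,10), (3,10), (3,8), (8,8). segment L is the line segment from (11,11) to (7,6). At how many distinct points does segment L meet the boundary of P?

The segment meets the boundary at (8,7.25).

1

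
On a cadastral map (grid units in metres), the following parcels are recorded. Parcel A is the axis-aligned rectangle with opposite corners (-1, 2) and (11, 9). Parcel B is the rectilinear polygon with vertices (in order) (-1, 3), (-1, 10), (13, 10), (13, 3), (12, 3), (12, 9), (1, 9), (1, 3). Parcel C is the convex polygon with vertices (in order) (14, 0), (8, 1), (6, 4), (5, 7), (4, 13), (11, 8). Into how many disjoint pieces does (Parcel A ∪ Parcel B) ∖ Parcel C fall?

2

(Parcel A ∪ Parcel B) ∖ Parcel C splits into 2 disjoint pieces (area 52.0833, area 9.7792).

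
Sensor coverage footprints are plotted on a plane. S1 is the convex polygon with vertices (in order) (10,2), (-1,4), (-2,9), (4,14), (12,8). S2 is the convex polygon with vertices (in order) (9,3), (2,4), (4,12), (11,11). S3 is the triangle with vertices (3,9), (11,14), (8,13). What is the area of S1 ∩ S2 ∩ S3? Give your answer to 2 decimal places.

1.19

The intersection is the polygon with vertices (3.312,9.25), (6.333,11.667), (7.093,11.558), (3.296,9.185).
By the shoelace formula its area is 1.19.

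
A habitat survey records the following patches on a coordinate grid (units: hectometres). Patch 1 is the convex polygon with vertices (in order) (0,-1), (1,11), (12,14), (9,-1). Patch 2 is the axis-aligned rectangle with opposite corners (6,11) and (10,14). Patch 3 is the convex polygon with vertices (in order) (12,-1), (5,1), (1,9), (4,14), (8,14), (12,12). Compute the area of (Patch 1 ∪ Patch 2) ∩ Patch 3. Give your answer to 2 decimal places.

96.05

The region (Patch 1 ∪ Patch 2) ∩ Patch 3 is the polygon with vertices (6,12.364), (6,14), (8,14), (11.636,12.182), (9.162,-0.189), (5,1), (1,9), (2.435,11.391).
By the shoelace formula its area is 96.05.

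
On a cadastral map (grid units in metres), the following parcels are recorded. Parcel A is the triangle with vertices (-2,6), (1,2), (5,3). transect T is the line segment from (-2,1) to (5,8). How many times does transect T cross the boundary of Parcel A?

2

The segment meets the boundary at (1.5,4.5), (0.143,3.143).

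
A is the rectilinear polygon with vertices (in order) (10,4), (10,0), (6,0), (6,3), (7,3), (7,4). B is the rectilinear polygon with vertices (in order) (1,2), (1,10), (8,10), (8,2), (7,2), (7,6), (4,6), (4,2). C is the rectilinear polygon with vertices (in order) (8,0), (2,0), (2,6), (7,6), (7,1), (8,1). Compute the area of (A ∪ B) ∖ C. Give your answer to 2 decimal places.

|A ∪ B| = 57.
|(A ∪ B) ∩ C| = 12.
|(A ∪ B) ∖ C| = 57 − 12 = 45.00.

45.00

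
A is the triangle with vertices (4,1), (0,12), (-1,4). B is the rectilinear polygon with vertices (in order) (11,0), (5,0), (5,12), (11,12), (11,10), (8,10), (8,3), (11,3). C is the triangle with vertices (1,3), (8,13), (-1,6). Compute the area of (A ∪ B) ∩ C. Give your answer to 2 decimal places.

11.39

|A ∪ B| = 72.5.
|(A ∪ B) ∩ C| = 11.39.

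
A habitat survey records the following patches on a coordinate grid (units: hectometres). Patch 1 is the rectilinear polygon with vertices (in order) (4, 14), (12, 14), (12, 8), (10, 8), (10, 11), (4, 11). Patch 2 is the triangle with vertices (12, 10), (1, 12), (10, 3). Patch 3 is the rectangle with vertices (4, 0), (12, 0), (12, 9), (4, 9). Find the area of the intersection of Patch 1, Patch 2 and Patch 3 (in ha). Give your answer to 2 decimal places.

The intersection is the polygon with vertices (10,9), (11.714,9), (11.429,8), (10,8).
By the shoelace formula its area is 1.57.

1.57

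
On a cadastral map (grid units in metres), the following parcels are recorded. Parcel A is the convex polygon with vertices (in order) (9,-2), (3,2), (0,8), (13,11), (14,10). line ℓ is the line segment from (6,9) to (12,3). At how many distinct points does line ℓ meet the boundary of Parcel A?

The segment meets the boundary at (11.353,3.647).

1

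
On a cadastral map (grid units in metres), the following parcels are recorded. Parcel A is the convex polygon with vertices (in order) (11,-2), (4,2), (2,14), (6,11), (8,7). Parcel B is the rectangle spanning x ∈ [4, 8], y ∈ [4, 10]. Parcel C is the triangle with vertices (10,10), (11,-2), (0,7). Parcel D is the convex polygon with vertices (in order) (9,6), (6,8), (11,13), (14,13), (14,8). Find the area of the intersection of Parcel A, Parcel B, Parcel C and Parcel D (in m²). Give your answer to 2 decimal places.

The intersection is the polygon with vertices (8,7), (8,6.667), (6,8), (7,9).
By the shoelace formula its area is 1.83.

1.83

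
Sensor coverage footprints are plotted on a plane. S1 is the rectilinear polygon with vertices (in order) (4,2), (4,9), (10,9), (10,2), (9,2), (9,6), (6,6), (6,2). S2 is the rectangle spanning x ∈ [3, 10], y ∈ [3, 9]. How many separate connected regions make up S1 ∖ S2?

2

S1 ∖ S2 splits into 2 disjoint pieces (area 2, area 1).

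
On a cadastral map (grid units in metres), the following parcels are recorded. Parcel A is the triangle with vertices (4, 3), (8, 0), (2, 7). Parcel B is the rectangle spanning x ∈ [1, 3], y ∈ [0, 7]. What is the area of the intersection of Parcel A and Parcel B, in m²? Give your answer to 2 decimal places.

0.42

The intersection is the polygon with vertices (3,5.833), (3,5), (2,7).
By the shoelace formula its area is 0.42.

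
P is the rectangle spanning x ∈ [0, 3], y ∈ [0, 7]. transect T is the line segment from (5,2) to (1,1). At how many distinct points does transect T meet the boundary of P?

The segment meets the boundary at (3,1.5).

1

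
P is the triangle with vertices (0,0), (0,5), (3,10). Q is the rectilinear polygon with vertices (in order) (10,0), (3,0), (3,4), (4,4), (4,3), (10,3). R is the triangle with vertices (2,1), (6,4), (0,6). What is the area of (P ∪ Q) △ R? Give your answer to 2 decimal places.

35.03

|P ∪ Q| = 29.5.
|(P ∪ Q) ∩ R| = 3.735.
|(P ∪ Q) △ R| = 29.5 + 13 − 7.4701 = 35.03.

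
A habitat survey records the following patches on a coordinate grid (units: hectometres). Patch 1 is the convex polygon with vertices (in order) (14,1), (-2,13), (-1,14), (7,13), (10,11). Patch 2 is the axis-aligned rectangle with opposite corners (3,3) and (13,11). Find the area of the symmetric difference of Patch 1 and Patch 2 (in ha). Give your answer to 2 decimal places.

64.08

|Patch 1| = 69.5, |Patch 2| = 80, |Patch 1∩Patch 2| = 42.7083.
|Patch 1 △ Patch 2| = |Patch 1| + |Patch 2| − 2·|Patch 1∩Patch 2| = 69.5 + 80 − 85.4167 = 64.08.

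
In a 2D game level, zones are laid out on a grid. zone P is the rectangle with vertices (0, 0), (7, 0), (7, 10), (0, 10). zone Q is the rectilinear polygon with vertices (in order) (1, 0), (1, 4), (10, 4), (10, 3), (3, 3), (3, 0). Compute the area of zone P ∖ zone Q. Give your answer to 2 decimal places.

58.00

|zone P| = 70, |zone P∩zone Q| = 12.
|zone P ∖ zone Q| = |zone P| − |zone P∩zone Q| = 70 − 12 = 58.00.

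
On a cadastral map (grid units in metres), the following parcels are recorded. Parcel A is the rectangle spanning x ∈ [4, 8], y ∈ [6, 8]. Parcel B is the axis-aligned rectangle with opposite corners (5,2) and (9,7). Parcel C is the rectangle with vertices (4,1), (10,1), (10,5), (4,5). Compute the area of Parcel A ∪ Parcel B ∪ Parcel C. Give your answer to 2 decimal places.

By inclusion–exclusion:
Individual areas: |Parcel A| = 8, |Parcel B| = 20, |Parcel C| = 24.
|Parcel A∩Parcel B|: x∈[5,8], y∈[6,7] → 3·1 = 3.
|Parcel A∩Parcel C| = 0 (no overlap).
|Parcel B∩Parcel C|: x∈[5,9], y∈[2,5] → 4·3 = 12.
|Parcel A∩Parcel B∩Parcel C| = 0.
|Parcel A ∪ Parcel B ∪ Parcel C| = 52 − 15 + 0 = 37.00.

37.00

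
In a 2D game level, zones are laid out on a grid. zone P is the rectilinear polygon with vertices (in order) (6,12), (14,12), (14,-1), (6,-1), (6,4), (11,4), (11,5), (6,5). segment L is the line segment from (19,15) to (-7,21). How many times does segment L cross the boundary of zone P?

The segment lies entirely outside zone P and never meets its boundary.

0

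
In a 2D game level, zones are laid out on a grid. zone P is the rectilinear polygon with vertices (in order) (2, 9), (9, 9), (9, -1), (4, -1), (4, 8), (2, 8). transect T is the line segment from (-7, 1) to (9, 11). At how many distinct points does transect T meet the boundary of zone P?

2

The segment meets the boundary at (5.8,9), (4,7.875).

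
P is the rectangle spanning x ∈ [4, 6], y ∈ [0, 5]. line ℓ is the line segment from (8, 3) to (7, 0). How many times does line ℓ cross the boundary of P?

The segment lies entirely outside P and never meets its boundary.

0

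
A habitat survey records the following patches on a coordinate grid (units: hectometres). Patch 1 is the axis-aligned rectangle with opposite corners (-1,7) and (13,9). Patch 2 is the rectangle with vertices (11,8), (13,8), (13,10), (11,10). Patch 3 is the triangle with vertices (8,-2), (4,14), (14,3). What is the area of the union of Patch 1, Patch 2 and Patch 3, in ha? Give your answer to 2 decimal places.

80.09

By inclusion–exclusion:
Individual areas: |Patch 1| = 28, |Patch 2| = 4, |Patch 3| = 58.
|Patch 1∩Patch 2|: x∈[11,13], y∈[8,9] → 2·1 = 2.
|Patch 1∩Patch 3| = 7.9091.
|Patch 2∩Patch 3| = 0.
|Patch 1∩Patch 2∩Patch 3| = 0.
|Patch 1 ∪ Patch 2 ∪ Patch 3| = 90 − 9.9091 + 0 = 80.09.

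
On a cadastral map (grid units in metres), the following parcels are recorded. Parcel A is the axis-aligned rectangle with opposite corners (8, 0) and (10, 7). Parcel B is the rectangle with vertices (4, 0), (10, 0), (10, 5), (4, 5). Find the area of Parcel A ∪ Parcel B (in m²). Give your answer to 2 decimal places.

By inclusion–exclusion:
Individual areas: |Parcel A| = 14, |Parcel B| = 30.
|Parcel A∩Parcel B|: x∈[8,10], y∈[0,5] → 2·5 = 10.
|Parcel A ∪ Parcel B| = 44 − 10 = 34.00.

34.00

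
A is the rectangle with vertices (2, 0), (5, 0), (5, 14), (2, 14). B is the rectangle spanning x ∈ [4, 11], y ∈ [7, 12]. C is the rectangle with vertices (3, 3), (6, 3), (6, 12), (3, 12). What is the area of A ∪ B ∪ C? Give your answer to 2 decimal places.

76.00

By inclusion–exclusion:
Individual areas: |A| = 42, |B| = 35, |C| = 27.
|A∩B|: x∈[4,5], y∈[7,12] → 1·5 = 5.
|A∩C|: x∈[3,5], y∈[3,12] → 2·9 = 18.
|B∩C|: x∈[4,6], y∈[7,12] → 2·5 = 10.
|A∩B∩C| = 5.
|A ∪ B ∪ C| = 104 − 33 + 5 = 76.00.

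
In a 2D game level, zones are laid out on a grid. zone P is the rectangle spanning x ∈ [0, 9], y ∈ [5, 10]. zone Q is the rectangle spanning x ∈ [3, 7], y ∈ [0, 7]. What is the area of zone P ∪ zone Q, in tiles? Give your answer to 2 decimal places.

65.00

By inclusion–exclusion:
Individual areas: |zone P| = 45, |zone Q| = 28.
|zone P∩zone Q|: x∈[3,7], y∈[5,7] → 4·2 = 8.
|zone P ∪ zone Q| = 73 − 8 = 65.00.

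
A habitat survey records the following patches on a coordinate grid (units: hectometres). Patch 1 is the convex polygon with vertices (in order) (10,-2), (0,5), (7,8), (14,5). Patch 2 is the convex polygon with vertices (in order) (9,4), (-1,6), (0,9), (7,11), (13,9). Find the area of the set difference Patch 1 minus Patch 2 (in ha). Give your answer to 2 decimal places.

50.01

|Patch 1| = 70, |Patch 1∩Patch 2| = 19.9942.
|Patch 1 ∖ Patch 2| = |Patch 1| − |Patch 1∩Patch 2| = 70 − 19.9942 = 50.01.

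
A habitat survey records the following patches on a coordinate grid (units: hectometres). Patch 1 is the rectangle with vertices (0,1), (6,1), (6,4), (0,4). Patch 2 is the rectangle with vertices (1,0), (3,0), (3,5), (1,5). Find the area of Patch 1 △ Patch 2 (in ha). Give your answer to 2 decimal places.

16.00

|Patch 1∩Patch 2|: x∈[1,3], y∈[1,4] → 2·3 = 6.
|Patch 1 △ Patch 2| = |Patch 1| + |Patch 2| − 2·|Patch 1∩Patch 2| = 18 + 10 − 12 = 16.00.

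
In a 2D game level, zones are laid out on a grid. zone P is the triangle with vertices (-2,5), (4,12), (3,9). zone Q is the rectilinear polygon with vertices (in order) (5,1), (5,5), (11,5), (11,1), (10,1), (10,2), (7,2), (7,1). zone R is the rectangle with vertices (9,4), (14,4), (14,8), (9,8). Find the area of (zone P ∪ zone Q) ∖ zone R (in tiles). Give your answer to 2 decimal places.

24.50

|zone P ∪ zone Q| = 26.5.
|(zone P ∪ zone Q) ∩ zone R| = 2.
|(zone P ∪ zone Q) ∖ zone R| = 26.5 − 2 = 24.50.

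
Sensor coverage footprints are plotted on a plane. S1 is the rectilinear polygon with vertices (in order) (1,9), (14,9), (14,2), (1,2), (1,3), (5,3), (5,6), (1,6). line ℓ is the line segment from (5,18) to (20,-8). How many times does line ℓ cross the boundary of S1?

2

The segment meets the boundary at (14,2.4), (10.192,9).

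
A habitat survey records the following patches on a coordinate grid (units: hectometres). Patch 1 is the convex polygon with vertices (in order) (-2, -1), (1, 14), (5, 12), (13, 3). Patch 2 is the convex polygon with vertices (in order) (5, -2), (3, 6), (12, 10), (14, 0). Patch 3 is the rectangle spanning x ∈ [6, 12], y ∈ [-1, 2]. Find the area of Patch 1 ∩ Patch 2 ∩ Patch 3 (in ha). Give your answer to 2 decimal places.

The intersection is the polygon with vertices (6,1.133), (6,2), (9.25,2).
By the shoelace formula its area is 1.41.

1.41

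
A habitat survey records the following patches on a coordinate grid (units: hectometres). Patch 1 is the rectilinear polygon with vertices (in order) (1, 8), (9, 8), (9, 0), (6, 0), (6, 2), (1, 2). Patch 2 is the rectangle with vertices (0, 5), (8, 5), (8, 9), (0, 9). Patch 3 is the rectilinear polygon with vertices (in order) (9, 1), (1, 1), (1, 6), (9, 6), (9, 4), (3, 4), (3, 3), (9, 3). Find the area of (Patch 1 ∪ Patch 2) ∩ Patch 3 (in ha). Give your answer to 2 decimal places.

|Patch 1 ∪ Patch 2| = 65.
|(Patch 1 ∪ Patch 2) ∩ Patch 3| = 29.00.

29.00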